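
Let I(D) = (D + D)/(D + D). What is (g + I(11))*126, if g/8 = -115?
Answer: -115794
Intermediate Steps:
g = -920 (g = 8*(-115) = -920)
I(D) = 1 (I(D) = (2*D)/((2*D)) = (2*D)*(1/(2*D)) = 1)
(g + I(11))*126 = (-920 + 1)*126 = -919*126 = -115794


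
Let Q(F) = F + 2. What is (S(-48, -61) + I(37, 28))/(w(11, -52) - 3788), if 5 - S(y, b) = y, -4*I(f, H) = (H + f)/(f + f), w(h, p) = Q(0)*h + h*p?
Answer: -15623/1284048 ≈ -0.012167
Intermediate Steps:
Q(F) = 2 + F
w(h, p) = 2*h + h*p (w(h, p) = (2 + 0)*h + h*p = 2*h + h*p)
I(f, H) = -(H + f)/(8*f) (I(f, H) = -(H + f)/(4*(f + f)) = -(H + f)/(4*(2*f)) = -(H + f)*1/(2*f)/4 = -(H + f)/(8*f))
S(y, b) = 5 - y
(S(-48, -61) + I(37, 28))/(w(11, -52) - 3788) = ((5 - 1*(-48)) + (⅛)*(-1*28 - 1*37)/37)/(11*(2 - 52) - 3788) = ((5 + 48) + (⅛)*(1/37)*(-28 - 37))/(11*(-50) - 3788) = (53 + (⅛)*(1/37)*(-65))/(-550 - 3788) = (53 - 65/296)/(-4338) = (15623/296)*(-1/4338) = -15623/1284048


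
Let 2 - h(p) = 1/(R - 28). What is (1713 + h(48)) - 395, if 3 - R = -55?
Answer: 39599/30 ≈ 1320.0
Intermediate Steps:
R = 58 (R = 3 - 1*(-55) = 3 + 55 = 58)
h(p) = 59/30 (h(p) = 2 - 1/(58 - 28) = 2 - 1/30 = 59/30)
(1713 + h(48)) - 395 = (1713 + 59/30) - 395 = 51449/30 - 395 = 39599/30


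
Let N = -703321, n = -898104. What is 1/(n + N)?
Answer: -1/1601425 ≈ -6.2444e-7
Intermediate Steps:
1/(n + N) = 1/(-898104 - 703321) = 1/(-1601425) = -1/1601425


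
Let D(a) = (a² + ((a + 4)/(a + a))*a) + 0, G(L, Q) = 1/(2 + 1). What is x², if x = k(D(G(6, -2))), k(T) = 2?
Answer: 4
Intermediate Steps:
G(L, Q) = ⅓ (G(L, Q) = 1/3 = ⅓)
D(a) = 2 + a² + a/2 (D(a) = (a² + ((4 + a)/((2*a)))*a) + 0 = (a² + ((4 + a)*(1/(2*a)))*a) + 0 = (a² + ((4 + a)/(2*a))*a) + 0 = (a² + (2 + a/2)) + 0 = (2 + a² + a/2) + 0 = 2 + a² + a/2)
x = 2
x² = 2² = 4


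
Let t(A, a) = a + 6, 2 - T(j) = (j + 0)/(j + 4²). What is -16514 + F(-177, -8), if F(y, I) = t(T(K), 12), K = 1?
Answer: -16496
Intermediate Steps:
T(j) = 2 - j/(16 + j) (T(j) = 2 - (j + 0)/(j + 4²) = 2 - j/(j + 16) = 2 - j/(16 + j))
t(A, a) = 6 + a
F(y, I) = 18 (F(y, I) = 6 + 12 = 18)
-16514 + F(-177, -8) = -16514 + 18 = -16496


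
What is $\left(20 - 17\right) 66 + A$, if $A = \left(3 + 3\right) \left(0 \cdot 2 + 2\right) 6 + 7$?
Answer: $277$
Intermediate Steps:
$A = 79$ ($A = 6 \left(0 + 2\right) 6 + 7 = 6 \cdot 2 \cdot 6 + 7 = 12 \cdot 6 + 7 = 72 + 7 = 79$)
$\left(20 - 17\right) 66 + A = \left(20 - 17\right) 66 + 79 = 3 \cdot 66 + 79 = 198 + 79 = 277$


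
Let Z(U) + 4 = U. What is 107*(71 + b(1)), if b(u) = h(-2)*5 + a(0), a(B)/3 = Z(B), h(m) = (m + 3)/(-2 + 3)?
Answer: 6848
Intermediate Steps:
Z(U) = -4 + U
h(m) = 3 + m (h(m) = (3 + m)/1 = (3 + m)*1 = 3 + m)
a(B) = -12 + 3*B (a(B) = 3*(-4 + B) = -12 + 3*B)
b(u) = -7 (b(u) = (3 - 2)*5 + (-12 + 3*0) = 1*5 + (-12 + 0) = 5 - 12 = -7)
107*(71 + b(1)) = 107*(71 - 7) = 107*64 = 6848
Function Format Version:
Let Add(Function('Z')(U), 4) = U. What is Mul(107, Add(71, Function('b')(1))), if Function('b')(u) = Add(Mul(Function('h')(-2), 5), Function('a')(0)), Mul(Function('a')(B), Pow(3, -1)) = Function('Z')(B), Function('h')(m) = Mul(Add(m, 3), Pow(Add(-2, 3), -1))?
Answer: 6848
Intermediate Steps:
Function('Z')(U) = Add(-4, U)
Function('h')(m) = Add(3, m) (Function('h')(m) = Mul(Add(3, m), Pow(1, -1)) = Mul(Add(3, m), 1) = Add(3, m))
Function('a')(B) = Add(-12, Mul(3, B)) (Function('a')(B) = Mul(3, Add(-4, B)) = Add(-12, Mul(3, B)))
Function('b')(u) = -7 (Function('b')(u) = Add(Mul(Add(3, -2), 5), Add(-12, Mul(3, 0))) = Add(Mul(1, 5), Add(-12, 0)) = Add(5, -12) = -7)
Mul(107, Add(71, Function('b')(1))) = Mul(107, Add(71, -7)) = Mul(107, 64) = 6848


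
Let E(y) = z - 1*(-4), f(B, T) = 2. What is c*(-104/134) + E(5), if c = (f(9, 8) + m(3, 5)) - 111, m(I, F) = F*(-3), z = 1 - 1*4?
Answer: 6515/67 ≈ 97.239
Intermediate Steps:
z = -3 (z = 1 - 4 = -3)
m(I, F) = -3*F
E(y) = 1 (E(y) = -3 - 1*(-4) = -3 + 4 = 1)
c = -124 (c = (2 - 3*5) - 111 = (2 - 15) - 111 = -13 - 111 = -124)
c*(-104/134) + E(5) = -(-12896)/134 + 1 = -124*(-52/67) + 1 = 6448/67 + 1 = 6515/67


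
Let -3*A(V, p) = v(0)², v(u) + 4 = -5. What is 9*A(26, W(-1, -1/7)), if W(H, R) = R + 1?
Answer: -243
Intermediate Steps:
v(u) = -9 (v(u) = -4 - 5 = -9)
W(H, R) = 1 + R
A(V, p) = -27 (A(V, p) = -⅓*(-9)² = -⅓*81 = -27)
9*A(26, W(-1, -1/7)) = 9*(-27) = -243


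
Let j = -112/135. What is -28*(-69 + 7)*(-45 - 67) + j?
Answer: -26248432/135 ≈ -1.9443e+5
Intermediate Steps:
j = -112/135 (j = -112*1/135 = -112/135 ≈ -0.82963)
-28*(-69 + 7)*(-45 - 67) + j = -28*(-69 + 7)*(-45 - 67) - 112/135 = -(-1736)*(-112) - 112/135 = -28*6944 - 112/135 = -194432 - 112/135 = -26248432/135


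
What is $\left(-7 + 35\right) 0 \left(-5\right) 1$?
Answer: $0$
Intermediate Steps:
$\left(-7 + 35\right) 0 \left(-5\right) 1 = 28 \cdot 0 \cdot 1 = 28 \cdot 0 = 0$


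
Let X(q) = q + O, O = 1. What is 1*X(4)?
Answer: 5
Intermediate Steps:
X(q) = 1 + q (X(q) = q + 1 = 1 + q)
1*X(4) = 1*(1 + 4) = 1*5 = 5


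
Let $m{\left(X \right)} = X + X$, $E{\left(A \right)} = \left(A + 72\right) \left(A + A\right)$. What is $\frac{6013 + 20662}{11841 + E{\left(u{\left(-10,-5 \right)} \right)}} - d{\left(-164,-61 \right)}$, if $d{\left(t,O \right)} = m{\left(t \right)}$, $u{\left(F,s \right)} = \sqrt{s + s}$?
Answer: $\frac{3 \left(- 1301321 i + 15744 \sqrt{10}\right)}{- 11821 i + 144 \sqrt{10}} \approx 330.25 - 0.086799 i$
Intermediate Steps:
$u{\left(F,s \right)} = \sqrt{2} \sqrt{s}$ ($u{\left(F,s \right)} = \sqrt{2 s} = \sqrt{2} \sqrt{s}$)
$E{\left(A \right)} = 2 A \left(72 + A\right)$ ($E{\left(A \right)} = \left(72 + A\right) 2 A = 2 A \left(72 + A\right)$)
$m{\left(X \right)} = 2 X$
$d{\left(t,O \right)} = 2 t$
$\frac{6013 + 20662}{11841 + E{\left(u{\left(-10,-5 \right)} \right)}} - d{\left(-164,-61 \right)} = \frac{6013 + 20662}{11841 + 2 \sqrt{2} \sqrt{-5} \left(72 + \sqrt{2} \sqrt{-5}\right)} - 2 \left(-164\right) = \frac{26675}{11841 + 2 \sqrt{2} i \sqrt{5} \left(72 + \sqrt{2} i \sqrt{5}\right)} - -328 = \frac{26675}{11841 + 2 i \sqrt{10} \left(72 + i \sqrt{10}\right)} + 328 = 328 + \frac{26675}{11841 + 2 i \sqrt{10} \left(72 + i \sqrt{10}\right)}$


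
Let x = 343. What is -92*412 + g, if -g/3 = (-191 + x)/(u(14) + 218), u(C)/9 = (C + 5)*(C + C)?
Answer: -94873940/2503 ≈ -37904.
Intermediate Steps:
u(C) = 18*C*(5 + C) (u(C) = 9*((C + 5)*(C + C)) = 9*((5 + C)*(2*C)) = 9*(2*C*(5 + C)) = 18*C*(5 + C))
g = -228/2503 (g = -3*(-191 + 343)/(18*14*(5 + 14) + 218) = -456/(18*14*19 + 218) = -456/(4788 + 218) = -456/5006 = -3*76/2503 = -228/2503 ≈ -0.091091)
-92*412 + g = -92*412 - 228/2503 = -37904 - 228/2503 = -94873940/2503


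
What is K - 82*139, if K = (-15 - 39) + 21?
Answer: -11431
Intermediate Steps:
K = -33 (K = -54 + 21 = -33)
K - 82*139 = -33 - 82*139 = -33 - 11398 = -11431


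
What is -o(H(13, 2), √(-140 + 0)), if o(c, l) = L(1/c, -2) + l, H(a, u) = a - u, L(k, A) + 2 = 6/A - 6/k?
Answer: 71 - 2*I*√35 ≈ 71.0 - 11.832*I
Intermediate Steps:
L(k, A) = -2 - 6/k + 6/A (L(k, A) = -2 + (6/A - 6/k) = -2 + (-6/k + 6/A) = -2 - 6/k + 6/A)
o(c, l) = -5 + l - 6*c (o(c, l) = (-2 - 6*c + 6/(-2)) + l = (-2 - 6*c + 6*(-½)) + l = (-2 - 6*c - 3) + l = (-5 - 6*c) + l = -5 + l - 6*c)
-o(H(13, 2), √(-140 + 0)) = -(-5 + √(-140 + 0) - 6*(13 - 1*2)) = -(-5 + √(-140) - 6*(13 - 2)) = -(-5 + 2*I*√35 - 6*11) = -(-5 + 2*I*√35 - 66) = -(-71 + 2*I*√35) = 71 - 2*I*√35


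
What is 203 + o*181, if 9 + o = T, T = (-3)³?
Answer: -6313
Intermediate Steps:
T = -27
o = -36 (o = -9 - 27 = -36)
203 + o*181 = 203 - 36*181 = 203 - 6516 = -6313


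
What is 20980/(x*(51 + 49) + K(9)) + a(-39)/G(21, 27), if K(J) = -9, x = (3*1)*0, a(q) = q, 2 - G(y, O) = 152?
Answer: -1048883/450 ≈ -2330.9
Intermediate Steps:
G(y, O) = -150 (G(y, O) = 2 - 1*152 = 2 - 152 = -150)
x = 0 (x = 3*0 = 0)
20980/(x*(51 + 49) + K(9)) + a(-39)/G(21, 27) = 20980/(0*(51 + 49) - 9) - 39/(-150) = 20980/(0*100 - 9) - 39*(-1/150) = 20980/(0 - 9) + 13/50 = 20980/(-9) + 13/50 = 20980*(-⅑) + 13/50 = -20980/9 + 13/50 = -1048883/450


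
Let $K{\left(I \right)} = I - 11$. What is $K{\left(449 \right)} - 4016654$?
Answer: $-4016216$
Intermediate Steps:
$K{\left(I \right)} = -11 + I$ ($K{\left(I \right)} = I - 11 = -11 + I$)
$K{\left(449 \right)} - 4016654 = \left(-11 + 449\right) - 4016654 = 438 - 4016654 = -4016216$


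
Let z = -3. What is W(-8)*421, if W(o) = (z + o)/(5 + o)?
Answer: 4631/3 ≈ 1543.7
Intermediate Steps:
W(o) = (-3 + o)/(5 + o)
W(-8)*421 = ((-3 - 8)/(5 - 8))*421 = (-11/(-3))*421 = -1/3*(-11)*421 = (11/3)*421 = 4631/3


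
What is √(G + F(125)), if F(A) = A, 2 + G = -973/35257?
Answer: √152861588966/35257 ≈ 11.089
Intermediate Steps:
G = -71487/35257 (G = -2 - 973/35257 = -71487/35257 ≈ -2.0276)
√(G + F(125)) = √(-71487/35257 + 125) = √(4335638/35257) = √152861588966/35257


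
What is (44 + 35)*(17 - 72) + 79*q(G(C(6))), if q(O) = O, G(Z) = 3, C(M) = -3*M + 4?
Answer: -4108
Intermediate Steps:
C(M) = 4 - 3*M
(44 + 35)*(17 - 72) + 79*q(G(C(6))) = (44 + 35)*(17 - 72) + 79*3 = 79*(-55) + 237 = -4345 + 237 = -4108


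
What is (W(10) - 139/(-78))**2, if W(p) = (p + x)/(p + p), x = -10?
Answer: 19321/6084 ≈ 3.1757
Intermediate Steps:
W(p) = (-10 + p)/(2*p) (W(p) = (p - 10)/(p + p) = (-10 + p)/((2*p)) = (-10 + p)*(1/(2*p)) = (-10 + p)/(2*p))
(W(10) - 139/(-78))**2 = ((1/2)*(-10 + 10)/10 - 139/(-78))**2 = ((1/2)*(1/10)*0 - 139*(-1/78))**2 = (0 + 139/78)**2 = (139/78)**2 = 19321/6084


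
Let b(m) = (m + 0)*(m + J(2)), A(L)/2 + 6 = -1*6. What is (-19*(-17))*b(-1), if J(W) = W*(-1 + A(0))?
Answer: 16473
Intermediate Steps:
A(L) = -24 (A(L) = -12 + 2*(-1*6) = -12 + 2*(-6) = -12 - 12 = -24)
J(W) = -25*W (J(W) = W*(-1 - 24) = W*(-25) = -25*W)
b(m) = m*(-50 + m) (b(m) = (m + 0)*(m - 25*2) = m*(m - 50) = m*(-50 + m))
(-19*(-17))*b(-1) = (-19*(-17))*(-(-50 - 1)) = 323*(-1*(-51)) = 323*51 = 16473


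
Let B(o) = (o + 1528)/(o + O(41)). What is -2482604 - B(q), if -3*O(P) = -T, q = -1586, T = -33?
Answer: -3964718646/1597 ≈ -2.4826e+6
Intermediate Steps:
O(P) = -11 (O(P) = -(-1)*(-33)/3 = -⅓*33 = -11)
B(o) = (1528 + o)/(-11 + o) (B(o) = (o + 1528)/(o - 11) = (1528 + o)/(-11 + o))
-2482604 - B(q) = -2482604 - (1528 - 1586)/(-11 - 1586) = -2482604 - (-58)/(-1597) = -2482604 - (-1)*(-58)/1597 = -2482604 - 1*58/1597 = -2482604 - 58/1597 = -3964718646/1597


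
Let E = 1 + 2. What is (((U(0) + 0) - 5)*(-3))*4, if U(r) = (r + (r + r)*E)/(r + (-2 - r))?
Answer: 60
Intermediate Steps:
E = 3
U(r) = -7*r/2 (U(r) = (r + (r + r)*3)/(r + (-2 - r)) = (r + (2*r)*3)/(-2) = (r + 6*r)*(-1/2) = (7*r)*(-1/2) = -7*r/2)
(((U(0) + 0) - 5)*(-3))*4 = (((-7/2*0 + 0) - 5)*(-3))*4 = (((0 + 0) - 5)*(-3))*4 = ((0 - 5)*(-3))*4 = -5*(-3)*4 = 15*4 = 60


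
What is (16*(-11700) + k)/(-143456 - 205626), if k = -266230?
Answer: 226715/174541 ≈ 1.2989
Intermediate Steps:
(16*(-11700) + k)/(-143456 - 205626) = (16*(-11700) - 266230)/(-143456 - 205626) = (-187200 - 266230)/(-349082) = -453430*(-1/349082) = 226715/174541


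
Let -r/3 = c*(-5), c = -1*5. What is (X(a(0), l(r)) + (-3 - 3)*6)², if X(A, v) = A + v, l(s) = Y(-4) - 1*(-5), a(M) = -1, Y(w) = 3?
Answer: 841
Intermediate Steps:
c = -5
r = -75 (r = -(-15)*(-5) = -3*25 = -75)
l(s) = 8 (l(s) = 3 - 1*(-5) = 3 + 5 = 8)
(X(a(0), l(r)) + (-3 - 3)*6)² = ((-1 + 8) + (-3 - 3)*6)² = (7 - 6*6)² = (7 - 36)² = (-29)² = 841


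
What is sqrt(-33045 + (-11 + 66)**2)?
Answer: 2*I*sqrt(7505) ≈ 173.26*I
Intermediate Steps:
sqrt(-33045 + (-11 + 66)**2) = sqrt(-33045 + 55**2) = sqrt(-33045 + 3025) = sqrt(-30020) = 2*I*sqrt(7505)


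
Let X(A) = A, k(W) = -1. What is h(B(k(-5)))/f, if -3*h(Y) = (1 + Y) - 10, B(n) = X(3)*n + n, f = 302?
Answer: 13/906 ≈ 0.014349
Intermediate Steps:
B(n) = 4*n (B(n) = 3*n + n = 4*n)
h(Y) = 3 - Y/3 (h(Y) = -((1 + Y) - 10)/3 = -(-9 + Y)/3 = 3 - Y/3)
h(B(k(-5)))/f = (3 - 4*(-1)/3)/302 = (3 - ⅓*(-4))*(1/302) = (3 + 4/3)*(1/302) = (13/3)*(1/302) = 13/906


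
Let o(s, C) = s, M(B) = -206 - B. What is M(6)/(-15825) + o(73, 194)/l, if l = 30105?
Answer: 502499/31760775 ≈ 0.015821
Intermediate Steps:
M(6)/(-15825) + o(73, 194)/l = (-206 - 1*6)/(-15825) + 73/30105 = (-206 - 6)*(-1/15825) + 73*(1/30105) = -212*(-1/15825) + 73/30105 = 212/15825 + 73/30105 = 502499/31760775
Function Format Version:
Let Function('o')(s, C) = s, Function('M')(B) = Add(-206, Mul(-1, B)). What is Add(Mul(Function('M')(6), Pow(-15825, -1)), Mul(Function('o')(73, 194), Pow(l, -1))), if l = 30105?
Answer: Rational(502499, 31760775) ≈ 0.015821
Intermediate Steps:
Add(Mul(Function('M')(6), Pow(-15825, -1)), Mul(Function('o')(73, 194), Pow(l, -1))) = Add(Mul(Add(-206, Mul(-1, 6)), Pow(-15825, -1)), Mul(73, Pow(30105, -1))) = Add(Mul(Add(-206, -6), Rational(-1, 15825)), Mul(73, Rational(1, 30105))) = Add(Mul(-212, Rational(-1, 15825)), Rational(73, 30105)) = Add(Rational(212, 15825), Rational(73, 30105)) = Rational(502499, 31760775)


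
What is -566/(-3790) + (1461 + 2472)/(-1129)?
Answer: -7133528/2139455 ≈ -3.3343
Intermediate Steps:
-566/(-3790) + (1461 + 2472)/(-1129) = -566*(-1/3790) + 3933*(-1/1129) = 283/1895 - 3933/1129 = -7133528/2139455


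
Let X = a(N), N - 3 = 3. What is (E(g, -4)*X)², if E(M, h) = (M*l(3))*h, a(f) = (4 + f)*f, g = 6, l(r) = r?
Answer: 18662400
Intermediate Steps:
N = 6 (N = 3 + 3 = 6)
a(f) = f*(4 + f)
X = 60 (X = 6*(4 + 6) = 6*10 = 60)
E(M, h) = 3*M*h (E(M, h) = (M*3)*h = (3*M)*h = 3*M*h)
(E(g, -4)*X)² = ((3*6*(-4))*60)² = (-72*60)² = (-4320)² = 18662400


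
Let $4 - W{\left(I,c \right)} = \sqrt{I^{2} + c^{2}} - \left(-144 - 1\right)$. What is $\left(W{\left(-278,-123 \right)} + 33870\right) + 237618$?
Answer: $271347 - \sqrt{92413} \approx 2.7104 \cdot 10^{5}$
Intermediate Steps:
$W{\left(I,c \right)} = -141 - \sqrt{I^{2} + c^{2}}$ ($W{\left(I,c \right)} = 4 - \left(\sqrt{I^{2} + c^{2}} - \left(-144 - 1\right)\right) = 4 - \left(\sqrt{I^{2} + c^{2}} - -145\right) = 4 - \left(\sqrt{I^{2} + c^{2}} + 145\right) = 4 - \left(145 + \sqrt{I^{2} + c^{2}}\right) = -141 - \sqrt{I^{2} + c^{2}}$)
$\left(W{\left(-278,-123 \right)} + 33870\right) + 237618 = \left(\left(-141 - \sqrt{\left(-278\right)^{2} + \left(-123\right)^{2}}\right) + 33870\right) + 237618 = \left(\left(-141 - \sqrt{77284 + 15129}\right) + 33870\right) + 237618 = \left(\left(-141 - \sqrt{92413}\right) + 33870\right) + 237618 = \left(33729 - \sqrt{92413}\right) + 237618 = 271347 - \sqrt{92413}$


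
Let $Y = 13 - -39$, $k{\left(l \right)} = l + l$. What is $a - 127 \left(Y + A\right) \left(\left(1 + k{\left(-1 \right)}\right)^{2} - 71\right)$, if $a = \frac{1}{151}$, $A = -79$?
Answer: $- \frac{36244529}{151} \approx -2.4003 \cdot 10^{5}$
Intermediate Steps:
$k{\left(l \right)} = 2 l$
$a = \frac{1}{151} \approx 0.0066225$
$Y = 52$ ($Y = 13 + 39 = 52$)
$a - 127 \left(Y + A\right) \left(\left(1 + k{\left(-1 \right)}\right)^{2} - 71\right) = \frac{1}{151} - 127 \left(52 - 79\right) \left(\left(1 + 2 \left(-1\right)\right)^{2} - 71\right) = \frac{1}{151} - 127 \left(- 27 \left(\left(1 - 2\right)^{2} - 71\right)\right) = \frac{1}{151} - 127 \left(- 27 \left(\left(-1\right)^{2} - 71\right)\right) = \frac{1}{151} - 127 \left(- 27 \left(1 - 71\right)\right) = \frac{1}{151} - 127 \left(\left(-27\right) \left(-70\right)\right) = \frac{1}{151} - 240030 = - \frac{36244529}{151}$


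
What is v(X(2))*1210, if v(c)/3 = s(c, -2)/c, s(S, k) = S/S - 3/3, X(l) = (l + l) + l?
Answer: 0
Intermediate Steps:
X(l) = 3*l (X(l) = 2*l + l = 3*l)
s(S, k) = 0 (s(S, k) = 1 - 3*1/3 = 1 - 1 = 0)
v(c) = 0 (v(c) = 3*(0/c) = 3*0 = 0)
v(X(2))*1210 = 0*1210 = 0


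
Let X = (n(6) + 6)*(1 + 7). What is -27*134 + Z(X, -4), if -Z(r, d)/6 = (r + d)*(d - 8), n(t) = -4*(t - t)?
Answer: -450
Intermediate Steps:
n(t) = 0 (n(t) = -4*0 = 0)
X = 48 (X = (0 + 6)*(1 + 7) = 6*8 = 48)
Z(r, d) = -6*(-8 + d)*(d + r) (Z(r, d) = -6*(r + d)*(d - 8) = -6*(d + r)*(-8 + d) = -6*(-8 + d)*(d + r))
-27*134 + Z(X, -4) = -27*134 + (-6*(-4)² + 48*(-4) + 48*48 - 6*(-4)*48) = -3618 + (-6*16 - 192 + 2304 + 1152) = -3618 + (-96 - 192 + 2304 + 1152) = -3618 + 3168 = -450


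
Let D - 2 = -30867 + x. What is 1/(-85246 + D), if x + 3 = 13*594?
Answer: -1/108392 ≈ -9.2258e-6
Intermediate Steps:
x = 7719 (x = -3 + 13*594 = -3 + 7722 = 7719)
D = -23146 (D = 2 + (-30867 + 7719) = 2 - 23148 = -23146)
1/(-85246 + D) = 1/(-85246 - 23146) = 1/(-108392) = -1/108392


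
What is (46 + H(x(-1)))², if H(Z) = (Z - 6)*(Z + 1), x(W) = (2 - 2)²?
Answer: 1600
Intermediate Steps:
x(W) = 0 (x(W) = 0² = 0)
H(Z) = (1 + Z)*(-6 + Z) (H(Z) = (-6 + Z)*(1 + Z) = (1 + Z)*(-6 + Z))
(46 + H(x(-1)))² = (46 + (-6 + 0² - 5*0))² = (46 + (-6 + 0 + 0))² = (46 - 6)² = 40² = 1600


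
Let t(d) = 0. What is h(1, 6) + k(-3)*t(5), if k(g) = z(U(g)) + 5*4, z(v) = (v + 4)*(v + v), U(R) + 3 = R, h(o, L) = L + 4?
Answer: 10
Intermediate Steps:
h(o, L) = 4 + L
U(R) = -3 + R
z(v) = 2*v*(4 + v) (z(v) = (4 + v)*(2*v) = 2*v*(4 + v))
k(g) = 20 + 2*(1 + g)*(-3 + g) (k(g) = 2*(-3 + g)*(4 + (-3 + g)) + 5*4 = 2*(-3 + g)*(1 + g) + 20 = 2*(1 + g)*(-3 + g) + 20 = 20 + 2*(1 + g)*(-3 + g))
h(1, 6) + k(-3)*t(5) = (4 + 6) + (20 + 2*(1 - 3)*(-3 - 3))*0 = 10 + (20 + 2*(-2)*(-6))*0 = 10 + (20 + 24)*0 = 10 + 44*0 = 10 + 0 = 10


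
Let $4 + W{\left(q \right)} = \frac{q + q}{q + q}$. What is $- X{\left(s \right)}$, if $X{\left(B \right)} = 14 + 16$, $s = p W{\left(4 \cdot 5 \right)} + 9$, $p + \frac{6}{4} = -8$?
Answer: $-30$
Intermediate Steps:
$p = - \frac{19}{2}$ ($p = - \frac{3}{2} - 8 = - \frac{19}{2} \approx -9.5$)
$W{\left(q \right)} = -3$ ($W{\left(q \right)} = -4 + \frac{q + q}{q + q} = -4 + \frac{2 q}{2 q} = -4 + 2 q \frac{1}{2 q} = -4 + 1 = -3$)
$s = \frac{75}{2}$ ($s = \left(- \frac{19}{2}\right) \left(-3\right) + 9 = \frac{57}{2} + 9 = \frac{75}{2} \approx 37.5$)
$X{\left(B \right)} = 30$
$- X{\left(s \right)} = \left(-1\right) 30 = -30$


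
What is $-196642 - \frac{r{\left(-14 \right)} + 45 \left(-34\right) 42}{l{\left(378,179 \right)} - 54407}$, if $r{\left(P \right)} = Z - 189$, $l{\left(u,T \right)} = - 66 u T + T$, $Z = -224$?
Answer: $- \frac{888806173313}{4519920} \approx -1.9664 \cdot 10^{5}$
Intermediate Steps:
$l{\left(u,T \right)} = T - 66 T u$ ($l{\left(u,T \right)} = - 66 T u + T = T - 66 T u$)
$r{\left(P \right)} = -413$ ($r{\left(P \right)} = -224 - 189 = -413$)
$-196642 - \frac{r{\left(-14 \right)} + 45 \left(-34\right) 42}{l{\left(378,179 \right)} - 54407} = -196642 - \frac{-413 + 45 \left(-34\right) 42}{179 \left(1 - 24948\right) - 54407} = -196642 - \frac{-413 - 64260}{179 \left(1 - 24948\right) - 54407} = -196642 - \frac{-413 - 64260}{179 \left(-24947\right) - 54407} = -196642 - - \frac{64673}{-4465513 - 54407} = -196642 - - \frac{64673}{-4519920} = -196642 - \left(-64673\right) \left(- \frac{1}{4519920}\right) = -196642 - \frac{64673}{4519920} = - \frac{888806173313}{4519920}$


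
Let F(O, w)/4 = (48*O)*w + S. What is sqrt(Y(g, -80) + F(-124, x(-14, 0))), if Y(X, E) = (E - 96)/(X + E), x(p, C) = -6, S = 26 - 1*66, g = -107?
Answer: 4*sqrt(2577319)/17 ≈ 377.74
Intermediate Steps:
S = -40 (S = 26 - 66 = -40)
Y(X, E) = (-96 + E)/(E + X)
F(O, w) = -160 + 192*O*w (F(O, w) = 4*((48*O)*w - 40) = 4*(48*O*w - 40) = 4*(-40 + 48*O*w) = -160 + 192*O*w)
sqrt(Y(g, -80) + F(-124, x(-14, 0))) = sqrt((-96 - 80)/(-80 - 107) + (-160 + 192*(-124)*(-6))) = sqrt(-176/(-187) + (-160 + 142848)) = sqrt(-1/187*(-176) + 142688) = sqrt(16/17 + 142688) = sqrt(2425712/17) = 4*sqrt(2577319)/17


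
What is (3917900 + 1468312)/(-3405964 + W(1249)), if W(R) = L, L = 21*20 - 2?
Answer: -299234/189197 ≈ -1.5816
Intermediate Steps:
L = 418 (L = 420 - 2 = 418)
W(R) = 418
(3917900 + 1468312)/(-3405964 + W(1249)) = (3917900 + 1468312)/(-3405964 + 418) = 5386212/(-3405546) = 5386212*(-1/3405546) = -299234/189197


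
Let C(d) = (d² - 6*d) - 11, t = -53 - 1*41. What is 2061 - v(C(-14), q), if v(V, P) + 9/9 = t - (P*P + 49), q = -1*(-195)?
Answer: 40230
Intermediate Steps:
t = -94 (t = -53 - 41 = -94)
C(d) = -11 + d² - 6*d
q = 195
v(V, P) = -144 - P² (v(V, P) = -1 + (-94 - (P*P + 49)) = -1 + (-94 - (P² + 49)) = -1 + (-94 - (49 + P²)) = -1 + (-94 + (-49 - P²)) = -1 + (-143 - P²) = -144 - P²)
2061 - v(C(-14), q) = 2061 - (-144 - 1*195²) = 2061 - (-144 - 1*38025) = 2061 - (-144 - 38025) = 2061 - 1*(-38169) = 2061 + 38169 = 40230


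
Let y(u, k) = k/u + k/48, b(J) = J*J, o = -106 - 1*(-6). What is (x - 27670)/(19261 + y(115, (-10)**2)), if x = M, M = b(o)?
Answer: -4876920/5316851 ≈ -0.91726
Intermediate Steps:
o = -100 (o = -106 + 6 = -100)
b(J) = J**2
M = 10000 (M = (-100)**2 = 10000)
y(u, k) = k/48 + k/u (y(u, k) = k/u + k*(1/48) = k/u + k/48 = k/48 + k/u)
x = 10000
(x - 27670)/(19261 + y(115, (-10)**2)) = (10000 - 27670)/(19261 + ((1/48)*(-10)**2 + (-10)**2/115)) = -17670/(19261 + ((1/48)*100 + 100*(1/115))) = -17670/(19261 + (25/12 + 20/23)) = -17670/(19261 + 815/276) = -17670/5316851/276 = -17670*276/5316851 = -4876920/5316851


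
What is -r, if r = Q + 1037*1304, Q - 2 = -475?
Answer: -1351775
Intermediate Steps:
Q = -473 (Q = 2 - 475 = -473)
r = 1351775 (r = -473 + 1037*1304 = -473 + 1352248 = 1351775)
-r = -1*1351775 = -1351775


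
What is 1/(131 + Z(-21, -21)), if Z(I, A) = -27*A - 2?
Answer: 1/696 ≈ 0.0014368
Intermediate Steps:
Z(I, A) = -2 - 27*A
1/(131 + Z(-21, -21)) = 1/(131 + (-2 - 27*(-21))) = 1/(131 + (-2 + 567)) = 1/(131 + 565) = 1/696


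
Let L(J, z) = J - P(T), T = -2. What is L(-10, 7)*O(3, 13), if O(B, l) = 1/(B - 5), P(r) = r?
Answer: 4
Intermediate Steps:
O(B, l) = 1/(-5 + B)
L(J, z) = 2 + J (L(J, z) = J - 1*(-2) = J + 2 = 2 + J)
L(-10, 7)*O(3, 13) = (2 - 10)/(-5 + 3) = -8/(-2) = -8*(-½) = 4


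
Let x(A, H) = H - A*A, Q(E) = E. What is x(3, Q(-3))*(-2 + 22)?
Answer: -240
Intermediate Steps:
x(A, H) = H - A**2
x(3, Q(-3))*(-2 + 22) = (-3 - 1*3**2)*(-2 + 22) = (-3 - 1*9)*20 = (-3 - 9)*20 = -12*20 = -240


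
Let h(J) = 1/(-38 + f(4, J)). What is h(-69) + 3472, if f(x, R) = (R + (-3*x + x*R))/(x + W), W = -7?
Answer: 281233/81 ≈ 3472.0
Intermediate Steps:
f(x, R) = (R - 3*x + R*x)/(-7 + x) (f(x, R) = (R + (-3*x + x*R))/(x - 7) = (R + (-3*x + R*x))/(-7 + x) = (R - 3*x + R*x)/(-7 + x))
h(J) = 1/(-34 - 5*J/3) (h(J) = 1/(-38 + (J - 3*4 + J*4)/(-7 + 4)) = 1/(-38 + (J - 12 + 4*J)/(-3)) = 1/(-38 - (-12 + 5*J)/3) = 1/(-38 + (4 - 5*J/3)) = 1/(-34 - 5*J/3))
h(-69) + 3472 = 3/(-102 - 5*(-69)) + 3472 = 3/(-102 + 345) + 3472 = 3/243 + 3472 = 3*(1/243) + 3472 = 1/81 + 3472 = 281233/81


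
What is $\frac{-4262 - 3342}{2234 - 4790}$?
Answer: $\frac{1901}{639} \approx 2.975$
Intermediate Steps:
$\frac{-4262 - 3342}{2234 - 4790} = - \frac{7604}{-2556} = \left(-7604\right) \left(- \frac{1}{2556}\right) = \frac{1901}{639}$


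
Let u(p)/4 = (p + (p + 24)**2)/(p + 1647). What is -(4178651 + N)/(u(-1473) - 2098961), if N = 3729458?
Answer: 229335161/59471117 ≈ 3.8562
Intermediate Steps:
u(p) = 4*(p + (24 + p)**2)/(1647 + p) (u(p) = 4*((p + (p + 24)**2)/(p + 1647)) = 4*((p + (24 + p)**2)/(1647 + p)) = 4*(p + (24 + p)**2)/(1647 + p))
-(4178651 + N)/(u(-1473) - 2098961) = -(4178651 + 3729458)/(4*(-1473 + (24 - 1473)**2)/(1647 - 1473) - 2098961) = -7908109/(4*(-1473 + (-1449)**2)/174 - 2098961) = -7908109/(4*(1/174)*(-1473 + 2099601) - 2098961) = -7908109/(4*(1/174)*2098128 - 2098961) = -7908109/(1398752/29 - 2098961) = -7908109/(-59471117/29) = -7908109*(-29)/59471117 = -1*(-229335161/59471117) = 229335161/59471117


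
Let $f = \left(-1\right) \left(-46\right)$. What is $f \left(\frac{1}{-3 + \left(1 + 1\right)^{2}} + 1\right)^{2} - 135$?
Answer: $49$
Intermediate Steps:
$f = 46$
$f \left(\frac{1}{-3 + \left(1 + 1\right)^{2}} + 1\right)^{2} - 135 = 46 \left(\frac{1}{-3 + \left(1 + 1\right)^{2}} + 1\right)^{2} - 135 = 46 \left(\frac{1}{-3 + 2^{2}} + 1\right)^{2} - 135 = 46 \left(\frac{1}{-3 + 4} + 1\right)^{2} - 135 = 46 \left(1^{-1} + 1\right)^{2} - 135 = 46 \left(1 + 1\right)^{2} - 135 = 46 \cdot 2^{2} - 135 = 46 \cdot 4 - 135 = 184 - 135 = 49$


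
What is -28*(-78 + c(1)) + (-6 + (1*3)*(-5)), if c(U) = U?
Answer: 2135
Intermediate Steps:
-28*(-78 + c(1)) + (-6 + (1*3)*(-5)) = -28*(-78 + 1) + (-6 + (1*3)*(-5)) = -28*(-77) + (-6 + 3*(-5)) = 2156 + (-6 - 15) = 2156 - 21 = 2135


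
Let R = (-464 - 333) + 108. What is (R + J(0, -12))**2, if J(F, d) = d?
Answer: 491401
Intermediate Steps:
R = -689 (R = -797 + 108 = -689)
(R + J(0, -12))**2 = (-689 - 12)**2 = (-701)**2 = 491401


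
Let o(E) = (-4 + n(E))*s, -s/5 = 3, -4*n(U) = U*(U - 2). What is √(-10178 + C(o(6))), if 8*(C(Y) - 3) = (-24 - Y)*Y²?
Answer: 5*I*√19982 ≈ 706.79*I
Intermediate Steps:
n(U) = -U*(-2 + U)/4 (n(U) = -U*(U - 2)/4 = -U*(-2 + U)/4)
s = -15 (s = -5*3 = -15)
o(E) = 60 - 15*E*(2 - E)/4 (o(E) = (-4 + E*(2 - E)/4)*(-15) = 60 - 15*E*(2 - E)/4)
C(Y) = 3 + Y²*(-24 - Y)/8 (C(Y) = 3 + ((-24 - Y)*Y²)/8 = 3 + (Y²*(-24 - Y))/8 = 3 + Y²*(-24 - Y)/8)
√(-10178 + C(o(6))) = √(-10178 + (3 - 3*(60 + (15/4)*6*(-2 + 6))² - (60 + (15/4)*6*(-2 + 6))³/8)) = √(-10178 + (3 - 3*(60 + (15/4)*6*4)² - (60 + (15/4)*6*4)³/8)) = √(-10178 + (3 - 3*(60 + 90)² - (60 + 90)³/8)) = √(-10178 + (3 - 3*150² - ⅛*150³)) = √(-10178 + (3 - 3*22500 - ⅛*3375000)) = √(-10178 + (3 - 67500 - 421875)) = √(-10178 - 489372) = √(-499550) = 5*I*√19982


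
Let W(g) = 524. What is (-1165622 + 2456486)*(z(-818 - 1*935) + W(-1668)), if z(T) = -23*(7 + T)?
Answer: 52514929248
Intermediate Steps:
z(T) = -161 - 23*T
(-1165622 + 2456486)*(z(-818 - 1*935) + W(-1668)) = (-1165622 + 2456486)*((-161 - 23*(-818 - 1*935)) + 524) = 1290864*((-161 - 23*(-818 - 935)) + 524) = 1290864*((-161 - 23*(-1753)) + 524) = 1290864*((-161 + 40319) + 524) = 1290864*(40158 + 524) = 1290864*40682 = 52514929248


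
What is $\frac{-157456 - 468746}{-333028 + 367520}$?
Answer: $- \frac{313101}{17246} \approx -18.155$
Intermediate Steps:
$\frac{-157456 - 468746}{-333028 + 367520} = - \frac{626202}{34492} = \left(-626202\right) \frac{1}{34492} = - \frac{313101}{17246}$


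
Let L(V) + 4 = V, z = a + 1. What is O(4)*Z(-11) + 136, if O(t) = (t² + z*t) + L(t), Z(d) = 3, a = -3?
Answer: 160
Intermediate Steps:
z = -2 (z = -3 + 1 = -2)
L(V) = -4 + V
O(t) = -4 + t² - t (O(t) = (t² - 2*t) + (-4 + t) = -4 + t² - t)
O(4)*Z(-11) + 136 = (-4 + 4² - 1*4)*3 + 136 = (-4 + 16 - 4)*3 + 136 = 8*3 + 136 = 24 + 136 = 160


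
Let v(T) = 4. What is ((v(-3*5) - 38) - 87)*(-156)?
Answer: 18876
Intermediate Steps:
((v(-3*5) - 38) - 87)*(-156) = ((4 - 38) - 87)*(-156) = (-34 - 87)*(-156) = -121*(-156) = 18876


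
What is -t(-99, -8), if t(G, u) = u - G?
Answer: -91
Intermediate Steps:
-t(-99, -8) = -(-8 - 1*(-99)) = -(-8 + 99) = -1*91 = -91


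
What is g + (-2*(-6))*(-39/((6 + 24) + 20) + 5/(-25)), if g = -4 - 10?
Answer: -644/25 ≈ -25.760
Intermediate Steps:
g = -14
g + (-2*(-6))*(-39/((6 + 24) + 20) + 5/(-25)) = -14 + (-2*(-6))*(-39/((6 + 24) + 20) + 5/(-25)) = -14 + 12*(-39/(30 + 20) + 5*(-1/25)) = -14 + 12*(-39/50 - ⅕) = -14 + 12*(-49/50) = -14 - 294/25 = -644/25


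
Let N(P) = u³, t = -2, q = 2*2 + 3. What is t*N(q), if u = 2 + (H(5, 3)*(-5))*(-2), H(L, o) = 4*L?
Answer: -16484816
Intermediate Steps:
q = 7 (q = 4 + 3 = 7)
u = 202 (u = 2 + ((4*5)*(-5))*(-2) = 2 + (20*(-5))*(-2) = 2 - 100*(-2) = 2 + 200 = 202)
N(P) = 8242408 (N(P) = 202³ = 8242408)
t*N(q) = -2*8242408 = -16484816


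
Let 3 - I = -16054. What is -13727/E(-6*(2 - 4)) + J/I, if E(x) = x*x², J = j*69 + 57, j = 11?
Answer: -219004391/27746496 ≈ -7.8930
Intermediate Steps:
I = 16057 (I = 3 - 1*(-16054) = 3 + 16054 = 16057)
J = 816 (J = 11*69 + 57 = 759 + 57 = 816)
E(x) = x³
-13727/E(-6*(2 - 4)) + J/I = -13727*(-1/(216*(2 - 4)³)) + 816/16057 = -13727/((-6*(-2))³) + 816*(1/16057) = -13727/(12³) + 816/16057 = -13727/1728 + 816/16057 = -219004391/27746496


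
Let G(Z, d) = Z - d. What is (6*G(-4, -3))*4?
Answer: -24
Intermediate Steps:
(6*G(-4, -3))*4 = (6*(-4 - 1*(-3)))*4 = (6*(-4 + 3))*4 = (6*(-1))*4 = -6*4 = -24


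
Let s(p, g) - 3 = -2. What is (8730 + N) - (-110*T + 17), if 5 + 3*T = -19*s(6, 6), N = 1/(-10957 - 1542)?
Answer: 97904666/12499 ≈ 7833.0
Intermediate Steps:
N = -1/12499 (N = 1/(-12499) = -1/12499 ≈ -8.0006e-5)
s(p, g) = 1 (s(p, g) = 3 - 2 = 1)
T = -8 (T = -5/3 + (-19*1)/3 = -5/3 + (⅓)*(-19) = -5/3 - 19/3 = -8)
(8730 + N) - (-110*T + 17) = (8730 - 1/12499) - (-110*(-8) + 17) = 109116269/12499 - (880 + 17) = 109116269/12499 - 1*897 = 109116269/12499 - 897 = 97904666/12499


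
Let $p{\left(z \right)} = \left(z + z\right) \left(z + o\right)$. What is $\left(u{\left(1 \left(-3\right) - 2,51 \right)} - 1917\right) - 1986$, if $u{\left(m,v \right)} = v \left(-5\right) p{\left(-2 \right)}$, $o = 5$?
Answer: $-843$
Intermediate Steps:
$p{\left(z \right)} = 2 z \left(5 + z\right)$ ($p{\left(z \right)} = \left(z + z\right) \left(z + 5\right) = 2 z \left(5 + z\right)$)
$u{\left(m,v \right)} = 60 v$ ($u{\left(m,v \right)} = v \left(-5\right) 2 \left(-2\right) \left(5 - 2\right) = - 5 v 2 \left(-2\right) 3 = - 5 v \left(-12\right) = 60 v$)
$\left(u{\left(1 \left(-3\right) - 2,51 \right)} - 1917\right) - 1986 = \left(60 \cdot 51 - 1917\right) - 1986 = \left(3060 - 1917\right) - 1986 = 1143 - 1986 = -843$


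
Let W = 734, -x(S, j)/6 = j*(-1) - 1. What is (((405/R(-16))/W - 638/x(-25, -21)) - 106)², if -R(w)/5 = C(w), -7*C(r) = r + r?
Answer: 1258919598300049/124129382400 ≈ 10142.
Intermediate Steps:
x(S, j) = 6 + 6*j (x(S, j) = -6*(j*(-1) - 1) = -6*(-j - 1) = -6*(-1 - j) = 6 + 6*j)
C(r) = -2*r/7 (C(r) = -(r + r)/7 = -2*r/7)
R(w) = 10*w/7 (R(w) = -(-10)*w/7 = 10*w/7)
(((405/R(-16))/W - 638/x(-25, -21)) - 106)² = (((405/(((10/7)*(-16))))/734 - 638/(6 + 6*(-21))) - 106)² = (((405/(-160/7))*(1/734) - 638/(6 - 126)) - 106)² = (((405*(-7/160))*(1/734) - 638/(-120)) - 106)² = ((-567/32*1/734 - 638*(-1/120)) - 106)² = ((-567/23488 + 319/60) - 106)² = (1864663/352320 - 106)² = (-35481257/352320)² = 1258919598300049/124129382400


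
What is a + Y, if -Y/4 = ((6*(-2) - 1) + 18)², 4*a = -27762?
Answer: -14081/2 ≈ -7040.5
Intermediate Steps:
a = -13881/2 (a = (¼)*(-27762) = -13881/2 ≈ -6940.5)
Y = -100 (Y = -4*((6*(-2) - 1) + 18)² = -4*((-12 - 1) + 18)² = -4*(-13 + 18)² = -4*5² = -4*25 = -100)
a + Y = -13881/2 - 100 = -14081/2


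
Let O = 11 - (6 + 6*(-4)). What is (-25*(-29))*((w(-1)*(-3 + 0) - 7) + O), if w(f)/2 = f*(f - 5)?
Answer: -10150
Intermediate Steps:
w(f) = 2*f*(-5 + f) (w(f) = 2*(f*(f - 5)) = 2*(f*(-5 + f)) = 2*f*(-5 + f))
O = 29 (O = 11 - (6 - 24) = 11 - 1*(-18) = 11 + 18 = 29)
(-25*(-29))*((w(-1)*(-3 + 0) - 7) + O) = (-25*(-29))*(((2*(-1)*(-5 - 1))*(-3 + 0) - 7) + 29) = 725*(((2*(-1)*(-6))*(-3) - 7) + 29) = 725*((12*(-3) - 7) + 29) = 725*((-36 - 7) + 29) = 725*(-43 + 29) = 725*(-14) = -10150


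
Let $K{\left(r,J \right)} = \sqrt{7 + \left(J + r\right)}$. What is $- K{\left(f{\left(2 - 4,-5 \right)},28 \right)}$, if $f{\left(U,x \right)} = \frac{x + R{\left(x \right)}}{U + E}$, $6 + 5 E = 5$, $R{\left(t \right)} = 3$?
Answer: $- \frac{\sqrt{4345}}{11} \approx -5.9924$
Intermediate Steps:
$E = - \frac{1}{5}$ ($E = - \frac{6}{5} + \frac{1}{5} \cdot 5 = - \frac{6}{5} + 1 = - \frac{1}{5} \approx -0.2$)
$f{\left(U,x \right)} = \frac{3 + x}{- \frac{1}{5} + U}$ ($f{\left(U,x \right)} = \frac{x + 3}{U - \frac{1}{5}} = \frac{3 + x}{- \frac{1}{5} + U}$)
$K{\left(r,J \right)} = \sqrt{7 + J + r}$
$- K{\left(f{\left(2 - 4,-5 \right)},28 \right)} = - \sqrt{7 + 28 + \frac{5 \left(3 - 5\right)}{-1 + 5 \left(2 - 4\right)}} = - \sqrt{7 + 28 + 5 \frac{1}{-1 + 5 \left(2 - 4\right)} \left(-2\right)} = - \sqrt{7 + 28 + 5 \frac{1}{-1 + 5 \left(-2\right)} \left(-2\right)} = - \sqrt{7 + 28 + 5 \frac{1}{-1 - 10} \left(-2\right)} = - \sqrt{7 + 28 + 5 \frac{1}{-11} \left(-2\right)} = - \sqrt{7 + 28 + 5 \left(- \frac{1}{11}\right) \left(-2\right)} = - \sqrt{7 + 28 + \frac{10}{11}} = - \sqrt{\frac{395}{11}} = - \frac{\sqrt{4345}}{11}$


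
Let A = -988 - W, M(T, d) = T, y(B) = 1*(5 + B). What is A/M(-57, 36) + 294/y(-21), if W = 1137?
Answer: 8621/456 ≈ 18.906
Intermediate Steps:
y(B) = 5 + B
A = -2125 (A = -988 - 1*1137 = -988 - 1137 = -2125)
A/M(-57, 36) + 294/y(-21) = -2125/(-57) + 294/(5 - 21) = -2125*(-1/57) + 294/(-16) = 2125/57 + 294*(-1/16) = 2125/57 - 147/8 = 8621/456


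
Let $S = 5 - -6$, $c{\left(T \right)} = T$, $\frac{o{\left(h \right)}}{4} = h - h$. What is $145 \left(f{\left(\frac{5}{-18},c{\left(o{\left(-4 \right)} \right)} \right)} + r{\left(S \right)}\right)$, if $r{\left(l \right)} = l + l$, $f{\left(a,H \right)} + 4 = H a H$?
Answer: $2610$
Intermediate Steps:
$o{\left(h \right)} = 0$ ($o{\left(h \right)} = 4 \left(h - h\right) = 4 \cdot 0 = 0$)
$f{\left(a,H \right)} = -4 + a H^{2}$ ($f{\left(a,H \right)} = -4 + H a H = -4 + a H^{2}$)
$S = 11$ ($S = 5 + 6 = 11$)
$r{\left(l \right)} = 2 l$
$145 \left(f{\left(\frac{5}{-18},c{\left(o{\left(-4 \right)} \right)} \right)} + r{\left(S \right)}\right) = 145 \left(\left(-4 + \frac{5}{-18} \cdot 0^{2}\right) + 2 \cdot 11\right) = 145 \left(\left(-4 + 5 \left(- \frac{1}{18}\right) 0\right) + 22\right) = 145 \left(\left(-4 - 0\right) + 22\right) = 145 \left(\left(-4 + 0\right) + 22\right) = 145 \left(-4 + 22\right) = 145 \cdot 18 = 2610$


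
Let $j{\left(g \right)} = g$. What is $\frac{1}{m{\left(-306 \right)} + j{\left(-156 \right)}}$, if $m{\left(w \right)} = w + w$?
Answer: $- \frac{1}{768} \approx -0.0013021$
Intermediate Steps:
$m{\left(w \right)} = 2 w$
$\frac{1}{m{\left(-306 \right)} + j{\left(-156 \right)}} = \frac{1}{2 \left(-306\right) - 156} = \frac{1}{-612 - 156} = \frac{1}{-768} = - \frac{1}{768}$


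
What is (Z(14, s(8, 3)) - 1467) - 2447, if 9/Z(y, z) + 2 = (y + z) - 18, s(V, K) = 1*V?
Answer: -7819/2 ≈ -3909.5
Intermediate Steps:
s(V, K) = V
Z(y, z) = 9/(-20 + y + z) (Z(y, z) = 9/(-2 + ((y + z) - 18)) = 9/(-2 + (-18 + y + z)) = 9/(-20 + y + z))
(Z(14, s(8, 3)) - 1467) - 2447 = (9/(-20 + 14 + 8) - 1467) - 2447 = (9/2 - 1467) - 2447 = -2925/2 - 2447 = -7819/2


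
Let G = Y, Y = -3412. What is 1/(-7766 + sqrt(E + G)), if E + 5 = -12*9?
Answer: -7766/60314281 - 5*I*sqrt(141)/60314281 ≈ -0.00012876 - 9.8437e-7*I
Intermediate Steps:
E = -113 (E = -5 - 12*9 = -5 - 108 = -113)
G = -3412
1/(-7766 + sqrt(E + G)) = 1/(-7766 + sqrt(-113 - 3412)) = 1/(-7766 + sqrt(-3525)) = 1/(-7766 + 5*I*sqrt(141))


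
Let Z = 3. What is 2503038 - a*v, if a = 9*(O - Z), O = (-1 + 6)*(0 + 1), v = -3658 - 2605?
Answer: 2615772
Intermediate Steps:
v = -6263
O = 5 (O = 5*1 = 5)
a = 18 (a = 9*(5 - 1*3) = 9*(5 - 3) = 9*2 = 18)
2503038 - a*v = 2503038 - 18*(-6263) = 2503038 - 1*(-112734) = 2503038 + 112734 = 2615772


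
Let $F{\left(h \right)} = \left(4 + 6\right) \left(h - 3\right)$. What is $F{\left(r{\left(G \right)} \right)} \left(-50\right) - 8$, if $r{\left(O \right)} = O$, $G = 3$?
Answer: $-8$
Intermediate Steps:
$F{\left(h \right)} = -30 + 10 h$ ($F{\left(h \right)} = 10 \left(-3 + h\right) = -30 + 10 h$)
$F{\left(r{\left(G \right)} \right)} \left(-50\right) - 8 = \left(-30 + 10 \cdot 3\right) \left(-50\right) - 8 = \left(-30 + 30\right) \left(-50\right) - 8 = 0 \left(-50\right) - 8 = 0 - 8 = -8$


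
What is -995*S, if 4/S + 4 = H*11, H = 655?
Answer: -3980/7201 ≈ -0.55270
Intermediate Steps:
S = 4/7201 (S = 4/(-4 + 655*11) = 4/(-4 + 7205) = 4/7201 ≈ 0.00055548)
-995*S = -995*4/7201 = -3980/7201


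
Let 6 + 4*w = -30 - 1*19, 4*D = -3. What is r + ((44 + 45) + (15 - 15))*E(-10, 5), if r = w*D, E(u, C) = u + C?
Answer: -6955/16 ≈ -434.69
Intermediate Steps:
D = -¾ (D = (¼)*(-3) = -¾ ≈ -0.75000)
w = -55/4 (w = -3/2 + (-30 - 1*19)/4 = -3/2 + (-30 - 19)/4 = -3/2 + (¼)*(-49) = -3/2 - 49/4 = -55/4 ≈ -13.750)
E(u, C) = C + u
r = 165/16 (r = -55/4*(-¾) = 165/16 ≈ 10.313)
r + ((44 + 45) + (15 - 15))*E(-10, 5) = 165/16 + ((44 + 45) + (15 - 15))*(5 - 10) = 165/16 + (89 + 0)*(-5) = 165/16 + 89*(-5) = 165/16 - 445 = -6955/16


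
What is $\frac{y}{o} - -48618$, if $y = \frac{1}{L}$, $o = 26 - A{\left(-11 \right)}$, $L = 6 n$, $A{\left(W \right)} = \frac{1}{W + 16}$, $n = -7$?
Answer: $\frac{263412319}{5418} \approx 48618.0$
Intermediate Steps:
$A{\left(W \right)} = \frac{1}{16 + W}$
$L = -42$ ($L = 6 \left(-7\right) = -42$)
$o = \frac{129}{5}$ ($o = 26 - \frac{1}{16 - 11} = 26 - \frac{1}{5} = \frac{129}{5} \approx 25.8$)
$y = - \frac{1}{42}$ ($y = \frac{1}{-42} = - \frac{1}{42} \approx -0.02381$)
$\frac{y}{o} - -48618 = - \frac{1}{42 \cdot \frac{129}{5}} - -48618 = \left(- \frac{1}{42}\right) \frac{5}{129} + 48618 = - \frac{5}{5418} + 48618 = \frac{263412319}{5418}$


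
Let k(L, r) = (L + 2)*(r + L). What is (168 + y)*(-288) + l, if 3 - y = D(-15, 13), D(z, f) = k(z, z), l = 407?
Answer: 63479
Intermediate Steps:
k(L, r) = (2 + L)*(L + r)
D(z, f) = 2*z² + 4*z (D(z, f) = z² + 2*z + 2*z + z*z = z² + 2*z + 2*z + z² = 2*z² + 4*z)
y = -387 (y = 3 - 2*(-15)*(2 - 15) = 3 - 2*(-15)*(-13) = 3 - 1*390 = 3 - 390 = -387)
(168 + y)*(-288) + l = (168 - 387)*(-288) + 407 = -219*(-288) + 407 = 63072 + 407 = 63479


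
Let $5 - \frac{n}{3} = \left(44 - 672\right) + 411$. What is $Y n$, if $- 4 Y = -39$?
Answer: $\frac{12987}{2} \approx 6493.5$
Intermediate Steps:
$Y = \frac{39}{4}$ ($Y = \left(- \frac{1}{4}\right) \left(-39\right) = \frac{39}{4} \approx 9.75$)
$n = 666$ ($n = 15 - 3 \left(\left(44 - 672\right) + 411\right) = 15 - 3 \left(-628 + 411\right) = 15 - -651 = 15 + 651 = 666$)
$Y n = \frac{39}{4} \cdot 666 = \frac{12987}{2}$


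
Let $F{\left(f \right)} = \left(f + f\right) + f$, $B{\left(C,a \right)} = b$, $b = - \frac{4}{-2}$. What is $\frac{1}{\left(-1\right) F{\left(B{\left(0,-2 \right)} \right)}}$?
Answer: $- \frac{1}{6} \approx -0.16667$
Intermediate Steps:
$b = 2$ ($b = \left(-4\right) \left(- \frac{1}{2}\right) = 2$)
$B{\left(C,a \right)} = 2$
$F{\left(f \right)} = 3 f$ ($F{\left(f \right)} = 2 f + f = 3 f$)
$\frac{1}{\left(-1\right) F{\left(B{\left(0,-2 \right)} \right)}} = \frac{1}{\left(-1\right) 3 \cdot 2} = \frac{1}{\left(-1\right) 6} = \frac{1}{-6} = - \frac{1}{6}$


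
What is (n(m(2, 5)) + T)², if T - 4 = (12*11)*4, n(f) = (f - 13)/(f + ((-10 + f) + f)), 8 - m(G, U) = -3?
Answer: 149670756/529 ≈ 2.8293e+5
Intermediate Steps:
m(G, U) = 11 (m(G, U) = 8 - 1*(-3) = 8 + 3 = 11)
n(f) = (-13 + f)/(-10 + 3*f) (n(f) = (-13 + f)/(f + (-10 + 2*f)) = (-13 + f)/(-10 + 3*f))
T = 532 (T = 4 + (12*11)*4 = 4 + 132*4 = 4 + 528 = 532)
(n(m(2, 5)) + T)² = ((-13 + 11)/(-10 + 3*11) + 532)² = (-2/(-10 + 33) + 532)² = (-2/23 + 532)² = (12234/23)² = 149670756/529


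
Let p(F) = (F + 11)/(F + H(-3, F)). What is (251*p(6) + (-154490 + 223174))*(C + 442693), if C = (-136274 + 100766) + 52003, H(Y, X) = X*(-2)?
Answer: 93636928178/3 ≈ 3.1212e+10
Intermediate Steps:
H(Y, X) = -2*X
C = 16495 (C = -35508 + 52003 = 16495)
p(F) = -(11 + F)/F (p(F) = (F + 11)/(F - 2*F) = (11 + F)/((-F)) = (11 + F)*(-1/F) = -(11 + F)/F)
(251*p(6) + (-154490 + 223174))*(C + 442693) = (251*((-11 - 1*6)/6) + (-154490 + 223174))*(16495 + 442693) = (251*((-11 - 6)/6) + 68684)*459188 = (251*((⅙)*(-17)) + 68684)*459188 = (251*(-17/6) + 68684)*459188 = (-4267/6 + 68684)*459188 = (407837/6)*459188 = 93636928178/3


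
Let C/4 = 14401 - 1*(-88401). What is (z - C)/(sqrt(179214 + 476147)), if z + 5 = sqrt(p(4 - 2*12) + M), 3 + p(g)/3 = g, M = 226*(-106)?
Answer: sqrt(655361)*(-411213 + 155*I)/655361 ≈ -507.96 + 0.19147*I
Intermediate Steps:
M = -23956
p(g) = -9 + 3*g
z = -5 + 155*I (z = -5 + sqrt((-9 + 3*(4 - 2*12)) - 23956) = -5 + sqrt((-9 + 3*(4 - 24)) - 23956) = -5 + sqrt((-9 + 3*(-20)) - 23956) = -5 + sqrt((-9 - 60) - 23956) = -5 + sqrt(-69 - 23956) = -5 + sqrt(-24025) = -5 + 155*I ≈ -5.0 + 155.0*I)
C = 411208 (C = 4*(14401 - 1*(-88401)) = 4*(14401 + 88401) = 4*102802 = 411208)
(z - C)/(sqrt(179214 + 476147)) = ((-5 + 155*I) - 1*411208)/(sqrt(179214 + 476147)) = ((-5 + 155*I) - 411208)/(sqrt(655361)) = (-411213 + 155*I)*(sqrt(655361)/655361) = sqrt(655361)*(-411213 + 155*I)/655361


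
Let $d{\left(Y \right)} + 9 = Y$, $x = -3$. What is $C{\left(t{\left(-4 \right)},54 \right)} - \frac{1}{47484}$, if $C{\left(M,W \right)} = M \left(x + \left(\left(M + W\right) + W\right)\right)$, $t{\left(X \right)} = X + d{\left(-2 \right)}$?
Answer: $- \frac{64103401}{47484} \approx -1350.0$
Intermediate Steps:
$d{\left(Y \right)} = -9 + Y$
$t{\left(X \right)} = -11 + X$ ($t{\left(X \right)} = X - 11 = -11 + X$)
$C{\left(M,W \right)} = M \left(-3 + M + 2 W\right)$ ($C{\left(M,W \right)} = M \left(-3 + \left(\left(M + W\right) + W\right)\right) = M \left(-3 + \left(M + 2 W\right)\right) = M \left(-3 + M + 2 W\right)$)
$C{\left(t{\left(-4 \right)},54 \right)} - \frac{1}{47484} = \left(-11 - 4\right) \left(-3 - 15 + 2 \cdot 54\right) - \frac{1}{47484} = - 15 \left(-3 - 15 + 108\right) - \frac{1}{47484} = \left(-15\right) 90 - \frac{1}{47484} = -1350 - \frac{1}{47484} = - \frac{64103401}{47484}$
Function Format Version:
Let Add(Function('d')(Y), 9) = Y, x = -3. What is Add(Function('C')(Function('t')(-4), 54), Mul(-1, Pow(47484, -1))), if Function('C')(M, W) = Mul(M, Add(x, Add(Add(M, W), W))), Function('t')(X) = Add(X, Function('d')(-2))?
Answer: Rational(-64103401, 47484) ≈ -1350.0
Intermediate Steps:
Function('d')(Y) = Add(-9, Y)
Function('t')(X) = Add(-11, X) (Function('t')(X) = Add(X, Add(-9, -2)) = Add(X, -11) = Add(-11, X))
Function('C')(M, W) = Mul(M, Add(-3, M, Mul(2, W))) (Function('C')(M, W) = Mul(M, Add(-3, Add(Add(M, W), W))) = Mul(M, Add(-3, Add(M, Mul(2, W)))) = Mul(M, Add(-3, M, Mul(2, W))))
Add(Function('C')(Function('t')(-4), 54), Mul(-1, Pow(47484, -1))) = Add(Mul(Add(-11, -4), Add(-3, Add(-11, -4), Mul(2, 54))), Mul(-1, Pow(47484, -1))) = Add(Mul(-15, Add(-3, -15, 108)), Mul(-1, Rational(1, 47484))) = Add(Mul(-15, 90), Rational(-1, 47484)) = Add(-1350, Rational(-1, 47484)) = Rational(-64103401, 47484)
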